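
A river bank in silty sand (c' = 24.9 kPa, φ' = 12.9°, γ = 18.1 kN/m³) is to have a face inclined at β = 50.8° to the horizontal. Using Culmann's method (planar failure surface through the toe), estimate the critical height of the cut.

H_c = 19.71 m

Culmann's analysis gives the critical failure plane at α_cr = (β + φ')/2 = (50.8 + 12.9)/2 = 31.8°, and the critical height
H_c = (4c'/γ) · sinβ cosφ' / [1 − cos(β − φ')]
    = (4·24.9/18.1) · sin50.8°·cos12.9° / [1 − cos(37.9°)]
    = 5.503 · 0.7749·0.9748 / [1 − 0.7891]
    = 5.503 · 0.7554 / 0.2109
    = 19.71 m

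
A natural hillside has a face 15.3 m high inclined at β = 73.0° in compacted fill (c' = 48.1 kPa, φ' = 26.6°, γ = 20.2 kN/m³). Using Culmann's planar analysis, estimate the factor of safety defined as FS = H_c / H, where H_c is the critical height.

H_c = (4c'/γ) · sinβ cosφ' / [1 − cos(β − φ')]
    = (4·48.1/20.2) · sin73.0°·cos26.6° / [1 − cos46.4°]
    = 9.525 · 0.8551 / 0.3104 = 26.24 m
FS = H_c / H = 26.24 / 15.3 = 1.715

FS = 1.72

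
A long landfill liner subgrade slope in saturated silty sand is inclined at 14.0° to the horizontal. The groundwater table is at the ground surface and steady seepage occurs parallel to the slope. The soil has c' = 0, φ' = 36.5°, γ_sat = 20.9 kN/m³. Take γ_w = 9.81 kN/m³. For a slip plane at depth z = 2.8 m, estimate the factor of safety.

With seepage parallel to the slope and the water table at the surface, the effective normal stress on the slip plane uses the buoyant unit weight γ' = γ_sat − γ_w while the driving shear stress uses γ_sat:
FS = [c' + γ' z cos²β tanφ'] / [γ_sat z sinβ cosβ]
(For c' = 0 this reduces to FS = (γ'/γ_sat)·tanφ'/tanβ.)
γ' = 20.9 − 9.81 = 11.09 kN/m³
Numerator = 0.0 + 11.09·2.8·cos²14.0°·tan36.5° = 0.0 + 11.09·2.8·0.9415·0.7400 = 21.632 kPa
Denominator = 20.9·2.8·sin14.0°·cos14.0° = 20.9·2.8·0.2419·0.9703 = 13.737 kPa
FS = 21.632 / 13.737 = 1.575

FS = 1.57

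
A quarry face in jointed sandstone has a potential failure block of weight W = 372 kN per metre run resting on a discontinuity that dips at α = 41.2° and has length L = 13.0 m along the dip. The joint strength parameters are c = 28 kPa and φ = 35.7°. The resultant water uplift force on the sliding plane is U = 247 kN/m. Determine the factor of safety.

FS = 1.58

Resolving the block weight along and normal to the plane and applying the Mohr–Coulomb strength on the joint:
N' = W cosα − U = 372·cos41.2° − 247 = 32.9 kN/m
Driving force T = W sinα = 372·sin41.2° = 245.0 kN/m
Resisting force R = c·L + N'·tanφ = 28·13.0 + 32.9·tan35.7° = 364.0 + 23.6 = 387.6 kN/m
FS = R / T = 387.6 / 245.0 = 1.582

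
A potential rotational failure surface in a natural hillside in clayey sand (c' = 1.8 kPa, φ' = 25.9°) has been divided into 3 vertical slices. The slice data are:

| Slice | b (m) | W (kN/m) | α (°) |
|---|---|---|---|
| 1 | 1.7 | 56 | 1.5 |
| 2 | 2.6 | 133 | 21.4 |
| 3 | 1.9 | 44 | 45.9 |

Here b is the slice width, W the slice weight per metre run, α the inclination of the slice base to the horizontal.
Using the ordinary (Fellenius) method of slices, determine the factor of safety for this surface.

FS = 1.41

Ordinary method of slices: FS = Σ[c'·Δl_i + (W_i cosα_i)·tanφ'] / Σ W_i sinα_i, with Δl_i = b_i / cosα_i.
Slice 1: Δl = 1.7/cos1.5° = 1.701 m; N'_1 = 56·cos1.5° = 56.0; c'Δl = 3.06; W sinα = 1.5
Slice 2: Δl = 2.6/cos21.4° = 2.793 m; N'_2 = 133·cos21.4° = 123.8; c'Δl = 5.03; W sinα = 48.5
Slice 3: Δl = 1.9/cos45.9° = 2.730 m; N'_3 = 44·cos45.9° = 30.6; c'Δl = 4.91; W sinα = 31.6
Σc'Δl = 13.0 kN/m; ΣN' = 210.4 kN/m; ΣW sinα = 81.6 kN/m
Resisting = 13.0 + 210.4·tan25.9° = 13.0 + 102.2 = 115.2 kN/m
FS = 115.2 / 81.6 = 1.412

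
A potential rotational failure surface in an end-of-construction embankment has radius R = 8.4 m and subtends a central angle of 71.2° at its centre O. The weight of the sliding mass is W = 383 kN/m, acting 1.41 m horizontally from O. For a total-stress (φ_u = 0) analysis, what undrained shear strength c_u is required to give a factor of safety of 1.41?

c_u = 8.7 kPa

FS = c_u·L_a·R / (W·d), so c_u = FS·W·d / (L_a·R).
Arc length L_a = R·θ = 8.4·(71.2°·π/180) = 8.4·1.2427 = 10.44 m
c_u = 1.41·383·1.41 / (10.44·8.4) = 761.4 / 87.68 = 8.68 kPa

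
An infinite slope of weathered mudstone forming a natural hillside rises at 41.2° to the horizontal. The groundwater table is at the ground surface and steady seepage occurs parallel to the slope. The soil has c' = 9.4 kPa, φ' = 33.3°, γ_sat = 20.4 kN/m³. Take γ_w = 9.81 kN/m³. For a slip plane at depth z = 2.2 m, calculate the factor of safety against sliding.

With seepage parallel to the slope and the water table at the surface, the effective normal stress on the slip plane uses the buoyant unit weight γ' = γ_sat − γ_w while the driving shear stress uses γ_sat:
FS = [c' + γ' z cos²β tanφ'] / [γ_sat z sinβ cosβ]
γ' = 20.4 − 9.81 = 10.59 kN/m³
Numerator = 9.4 + 10.59·2.2·cos²41.2°·tan33.3° = 9.4 + 10.59·2.2·0.5661·0.6569 = 18.064 kPa
Denominator = 20.4·2.2·sin41.2°·cos41.2° = 20.4·2.2·0.6587·0.7524 = 22.243 kPa
FS = 18.064 / 22.243 = 0.812

FS = 0.81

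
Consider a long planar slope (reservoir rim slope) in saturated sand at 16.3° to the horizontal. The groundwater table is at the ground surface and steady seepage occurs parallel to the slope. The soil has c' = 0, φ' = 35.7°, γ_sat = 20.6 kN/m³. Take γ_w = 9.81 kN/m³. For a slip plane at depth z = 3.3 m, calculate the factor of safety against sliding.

FS = 1.29

With seepage parallel to the slope and the water table at the surface, the effective normal stress on the slip plane uses the buoyant unit weight γ' = γ_sat − γ_w while the driving shear stress uses γ_sat:
FS = [c' + γ' z cos²β tanφ'] / [γ_sat z sinβ cosβ]
(For c' = 0 this reduces to FS = (γ'/γ_sat)·tanφ'/tanβ.)
γ' = 20.6 − 9.81 = 10.79 kN/m³
Numerator = 0.0 + 10.79·3.3·cos²16.3°·tan35.7° = 0.0 + 10.79·3.3·0.9212·0.7186 = 23.571 kPa
Denominator = 20.6·3.3·sin16.3°·cos16.3° = 20.6·3.3·0.2807·0.9598 = 18.313 kPa
FS = 23.571 / 18.313 = 1.287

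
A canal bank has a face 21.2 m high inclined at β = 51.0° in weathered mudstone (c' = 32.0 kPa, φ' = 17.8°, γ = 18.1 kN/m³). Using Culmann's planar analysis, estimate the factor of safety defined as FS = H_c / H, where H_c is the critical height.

H_c = (4c'/γ) · sinβ cosφ' / [1 − cos(β − φ')]
    = (4·32.0/18.1) · sin51.0°·cos17.8° / [1 − cos33.2°]
    = 7.072 · 0.7399 / 0.1632 = 32.06 m
FS = H_c / H = 32.06 / 21.2 = 1.512

FS = 1.51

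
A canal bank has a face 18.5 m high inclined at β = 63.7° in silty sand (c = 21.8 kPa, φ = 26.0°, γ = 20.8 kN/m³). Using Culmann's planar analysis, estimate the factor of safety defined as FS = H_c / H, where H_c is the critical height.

FS = 0.87

H_c = (4c/γ) · sinβ cosφ / [1 − cos(β − φ)]
    = (4·21.8/20.8) · sin63.7°·cos26.0° / [1 − cos37.7°]
    = 4.192 · 0.8058 / 0.2088 = 16.18 m
FS = H_c / H = 16.18 / 18.5 = 0.875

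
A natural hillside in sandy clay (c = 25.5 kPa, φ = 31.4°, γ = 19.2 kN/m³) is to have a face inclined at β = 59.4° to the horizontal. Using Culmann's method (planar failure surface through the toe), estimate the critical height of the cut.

H_c = 33.34 m

Culmann's analysis gives the critical failure plane at α_cr = (β + φ)/2 = (59.4 + 31.4)/2 = 45.4°, and the critical height
H_c = (4c/γ) · sinβ cosφ / [1 − cos(β − φ)]
    = (4·25.5/19.2) · sin59.4°·cos31.4° / [1 − cos(28.0°)]
    = 5.312 · 0.8607·0.8536 / [1 − 0.8829]
    = 5.312 · 0.7347 / 0.1171
    = 33.34 m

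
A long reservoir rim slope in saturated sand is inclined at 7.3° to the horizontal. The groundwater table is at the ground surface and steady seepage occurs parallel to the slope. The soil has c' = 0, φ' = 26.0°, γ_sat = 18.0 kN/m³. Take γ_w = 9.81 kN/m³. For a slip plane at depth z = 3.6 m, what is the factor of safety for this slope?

FS = 1.73

With seepage parallel to the slope and the water table at the surface, the effective normal stress on the slip plane uses the buoyant unit weight γ' = γ_sat − γ_w while the driving shear stress uses γ_sat:
FS = [c' + γ' z cos²β tanφ'] / [γ_sat z sinβ cosβ]
(For c' = 0 this reduces to FS = (γ'/γ_sat)·tanφ'/tanβ.)
γ' = 18.0 − 9.81 = 8.19 kN/m³
Numerator = 0.0 + 8.19·3.6·cos²7.3°·tan26.0° = 0.0 + 8.19·3.6·0.9839·0.4877 = 14.148 kPa
Denominator = 18.0·3.6·sin7.3°·cos7.3° = 18.0·3.6·0.1271·0.9919 = 8.167 kPa
FS = 14.148 / 8.167 = 1.732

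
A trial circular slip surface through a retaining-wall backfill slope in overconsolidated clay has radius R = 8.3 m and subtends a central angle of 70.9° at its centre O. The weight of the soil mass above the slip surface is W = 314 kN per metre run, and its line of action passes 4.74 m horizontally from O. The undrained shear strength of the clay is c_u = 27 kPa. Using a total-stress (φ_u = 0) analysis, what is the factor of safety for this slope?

Taking moments about the centre O, the resisting moment is provided by the undrained shear strength acting along the arc:
Arc length L_a = R·θ = 8.3·(70.9°·π/180) = 8.3·1.2374 = 10.27 m
M_R = c_u·L_a·R = 27·10.27·8.3 = 2301.7 kN·m/m
M_D = W·d = 314·4.74 = 1488.4 kN·m/m
FS = M_R / M_D = 2301.7 / 1488.4 = 1.546

FS = 1.55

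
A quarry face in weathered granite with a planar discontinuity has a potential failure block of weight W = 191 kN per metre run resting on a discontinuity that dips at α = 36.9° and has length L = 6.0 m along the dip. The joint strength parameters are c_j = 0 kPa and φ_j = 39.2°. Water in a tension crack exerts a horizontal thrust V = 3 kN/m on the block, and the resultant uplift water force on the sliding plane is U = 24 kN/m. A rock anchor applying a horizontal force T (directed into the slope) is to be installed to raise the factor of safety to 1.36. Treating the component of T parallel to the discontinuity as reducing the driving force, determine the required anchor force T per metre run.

Resolving forces along and normal to the sliding plane, with the horizontal anchor force T adding T·sinα to the effective normal force and T·cosα acting up the plane against the driving force:
FS = [c_jL + (W cosα − U − V sinα + T sinα) tanφ_j] / [W sinα + V cosα − T cosα]
Without the anchor: N' = 126.9 kN/m, driving T_d = 117.1 kN/m, resisting R = 0·6.0 + 126.9·tan39.2° = 103.5 kN/m, FS = 0.88.
Setting FS = 1.36 and solving for T:
1.36·(117.1 − T cos36.9°) = 103.5 + T sin36.9°·tan39.2°
T·(sin36.9°·tan39.2° + 1.36·cos36.9°) = 1.36·117.1 − 103.5
T·(0.6004·0.8156 + 1.36·0.7997) = 159.2 − 103.5 = 55.7
T·1.5773 = 55.7
T = 35.3 kN/m

T = 35 kN/m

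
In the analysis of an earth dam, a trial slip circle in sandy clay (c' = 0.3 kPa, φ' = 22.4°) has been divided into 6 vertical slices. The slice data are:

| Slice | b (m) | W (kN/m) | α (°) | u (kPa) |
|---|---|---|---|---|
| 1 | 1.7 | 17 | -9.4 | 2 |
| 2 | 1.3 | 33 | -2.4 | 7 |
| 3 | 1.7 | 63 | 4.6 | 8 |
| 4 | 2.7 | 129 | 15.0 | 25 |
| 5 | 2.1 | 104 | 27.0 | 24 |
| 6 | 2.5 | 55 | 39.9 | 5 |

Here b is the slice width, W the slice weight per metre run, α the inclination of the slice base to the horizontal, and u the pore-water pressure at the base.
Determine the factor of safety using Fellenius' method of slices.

Ordinary method of slices: FS = Σ[c'·Δl_i + (W_i cosα_i − u_i·Δl_i)·tanφ'] / Σ W_i sinα_i, with Δl_i = b_i / cosα_i.
Slice 1: Δl = 1.7/cos(-9.4°) = 1.723 m; N'_1 = 17·cos(-9.4°) − 2·1.723 = 13.3; c'Δl = 0.52; W sinα = -2.8
Slice 2: Δl = 1.3/cos(-2.4°) = 1.301 m; N'_2 = 33·cos(-2.4°) − 7·1.301 = 23.9; c'Δl = 0.39; W sinα = -1.4
Slice 3: Δl = 1.7/cos4.6° = 1.705 m; N'_3 = 63·cos4.6° − 8·1.705 = 49.2; c'Δl = 0.51; W sinα = 5.1
Slice 4: Δl = 2.7/cos15.0° = 2.795 m; N'_4 = 129·cos15.0° − 25·2.795 = 54.7; c'Δl = 0.84; W sinα = 33.4
Slice 5: Δl = 2.1/cos27.0° = 2.357 m; N'_5 = 104·cos27.0° − 24·2.357 = 36.1; c'Δl = 0.71; W sinα = 47.2
Slice 6: Δl = 2.5/cos39.9° = 3.259 m; N'_6 = 55·cos39.9° − 5·3.259 = 25.9; c'Δl = 0.98; W sinα = 35.3
Σc'Δl = 3.9 kN/m; ΣN' = 203.1 kN/m; ΣW sinα = 116.8 kN/m
Resisting = 3.9 + 203.1·tan22.4° = 3.9 + 83.7 = 87.6 kN/m
FS = 87.6 / 116.8 = 0.750

FS = 0.75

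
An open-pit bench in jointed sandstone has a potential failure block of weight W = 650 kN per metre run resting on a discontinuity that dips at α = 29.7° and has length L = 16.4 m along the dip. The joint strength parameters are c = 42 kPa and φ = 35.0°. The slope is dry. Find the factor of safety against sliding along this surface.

FS = 3.37

Resolving the block weight along and normal to the plane and applying the Mohr–Coulomb strength on the joint:
N' = W cosα = 650·cos29.7° = 564.6 kN/m
Driving force T = W sinα = 650·sin29.7° = 322.0 kN/m
Resisting force R = c·L + N'·tanφ = 42·16.4 + 564.6·tan35.0° = 688.8 + 395.3 = 1084.1 kN/m
FS = R / T = 1084.1 / 322.0 = 3.366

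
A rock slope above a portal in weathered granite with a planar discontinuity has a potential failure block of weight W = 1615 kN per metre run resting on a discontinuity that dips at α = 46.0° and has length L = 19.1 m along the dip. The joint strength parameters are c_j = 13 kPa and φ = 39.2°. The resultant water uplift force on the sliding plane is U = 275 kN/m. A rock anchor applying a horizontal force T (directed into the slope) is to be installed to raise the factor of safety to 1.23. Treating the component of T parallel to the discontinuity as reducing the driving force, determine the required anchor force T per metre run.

Resolving forces along and normal to the sliding plane, with the horizontal anchor force T adding T·sinα to the effective normal force and T·cosα acting up the plane against the driving force:
FS = [c_jL + (W cosα − U + T sinα) tanφ] / [W sinα − T cosα]
Without the anchor: N' = 846.9 kN/m, driving T_d = 1161.7 kN/m, resisting R = 13·19.1 + 846.9·tan39.2° = 939.0 kN/m, FS = 0.81.
Setting FS = 1.23 and solving for T:
1.23·(1161.7 − T cos46.0°) = 939.0 + T sin46.0°·tan39.2°
T·(sin46.0°·tan39.2° + 1.23·cos46.0°) = 1.23·1161.7 − 939.0
T·(0.7193·0.8156 + 1.23·0.6947) = 1428.9 − 939.0 = 489.9
T·1.4411 = 489.9
T = 340.0 kN/m

T = 340 kN/m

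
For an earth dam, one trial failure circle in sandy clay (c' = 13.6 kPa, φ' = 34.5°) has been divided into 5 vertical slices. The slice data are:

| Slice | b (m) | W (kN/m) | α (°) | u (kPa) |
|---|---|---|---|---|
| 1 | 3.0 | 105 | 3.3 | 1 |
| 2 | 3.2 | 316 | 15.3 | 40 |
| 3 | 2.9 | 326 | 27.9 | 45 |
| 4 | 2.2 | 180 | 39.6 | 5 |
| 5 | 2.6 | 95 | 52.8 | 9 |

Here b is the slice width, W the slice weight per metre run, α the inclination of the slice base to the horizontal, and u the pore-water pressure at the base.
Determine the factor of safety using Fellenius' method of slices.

Ordinary method of slices: FS = Σ[c'·Δl_i + (W_i cosα_i − u_i·Δl_i)·tanφ'] / Σ W_i sinα_i, with Δl_i = b_i / cosα_i.
Slice 1: Δl = 3.0/cos3.3° = 3.005 m; N'_1 = 105·cos3.3° − 1·3.005 = 101.8; c'Δl = 40.87; W sinα = 6.0
Slice 2: Δl = 3.2/cos15.3° = 3.318 m; N'_2 = 316·cos15.3° − 40·3.318 = 172.1; c'Δl = 45.12; W sinα = 83.4
Slice 3: Δl = 2.9/cos27.9° = 3.281 m; N'_3 = 326·cos27.9° − 45·3.281 = 140.4; c'Δl = 44.63; W sinα = 152.5
Slice 4: Δl = 2.2/cos39.6° = 2.855 m; N'_4 = 180·cos39.6° − 5·2.855 = 124.4; c'Δl = 38.83; W sinα = 114.7
Slice 5: Δl = 2.6/cos52.8° = 4.300 m; N'_5 = 95·cos52.8° − 9·4.300 = 18.7; c'Δl = 58.49; W sinα = 75.7
Σc'Δl = 227.9 kN/m; ΣN' = 557.5 kN/m; ΣW sinα = 432.4 kN/m
Resisting = 227.9 + 557.5·tan34.5° = 227.9 + 383.2 = 611.1 kN/m
FS = 611.1 / 432.4 = 1.413

FS = 1.41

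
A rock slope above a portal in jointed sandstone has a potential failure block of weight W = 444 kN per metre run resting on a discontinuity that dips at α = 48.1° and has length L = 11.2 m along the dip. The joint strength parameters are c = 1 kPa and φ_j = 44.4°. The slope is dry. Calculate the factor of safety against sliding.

Resolving the block weight along and normal to the plane and applying the Mohr–Coulomb strength on the joint:
N' = W cosα = 444·cos48.1° = 296.5 kN/m
Driving force T = W sinα = 444·sin48.1° = 330.5 kN/m
Resisting force R = c·L + N'·tanφ_j = 1·11.2 + 296.5·tan44.4° = 11.2 + 290.4 = 301.6 kN/m
FS = R / T = 301.6 / 330.5 = 0.913

FS = 0.91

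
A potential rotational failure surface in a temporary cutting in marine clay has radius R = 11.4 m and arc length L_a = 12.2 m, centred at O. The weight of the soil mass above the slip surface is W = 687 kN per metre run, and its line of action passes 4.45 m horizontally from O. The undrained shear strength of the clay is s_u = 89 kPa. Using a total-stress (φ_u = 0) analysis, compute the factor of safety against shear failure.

Taking moments about the centre O, the resisting moment is provided by the undrained shear strength acting along the arc:
M_R = s_u·L_a·R = 89·12.20·11.4 = 12378.1 kN·m/m
M_D = W·d = 687·4.45 = 3057.2 kN·m/m
FS = M_R / M_D = 12378.1 / 3057.2 = 4.049

FS = 4.05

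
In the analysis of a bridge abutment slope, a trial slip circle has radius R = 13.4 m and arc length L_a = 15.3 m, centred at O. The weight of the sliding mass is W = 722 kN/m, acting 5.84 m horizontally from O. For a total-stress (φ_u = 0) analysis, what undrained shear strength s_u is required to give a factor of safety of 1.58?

s_u = 32.5 kPa

FS = s_u·L_a·R / (W·d), so s_u = FS·W·d / (L_a·R).
s_u = 1.58·722·5.84 / (15.30·13.4) = 6662.0 / 205.02 = 32.49 kPa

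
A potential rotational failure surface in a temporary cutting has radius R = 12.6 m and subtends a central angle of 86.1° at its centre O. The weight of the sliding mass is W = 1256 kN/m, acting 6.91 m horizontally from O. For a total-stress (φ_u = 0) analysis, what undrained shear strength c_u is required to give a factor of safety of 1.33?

FS = c_u·L_a·R / (W·d), so c_u = FS·W·d / (L_a·R).
Arc length L_a = R·θ = 12.6·(86.1°·π/180) = 12.6·1.5027 = 18.93 m
c_u = 1.33·1256·6.91 / (18.93·12.6) = 11543.0 / 238.57 = 48.38 kPa

c_u = 48.4 kPa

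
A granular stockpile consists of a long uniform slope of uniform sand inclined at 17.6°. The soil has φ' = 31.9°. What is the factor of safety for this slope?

For a dry cohesionless infinite slope the factor of safety is FS = tanφ' / tanβ.
FS = tan31.9° / tan17.6° = 0.6224 / 0.3172 = 1.962

FS = 1.96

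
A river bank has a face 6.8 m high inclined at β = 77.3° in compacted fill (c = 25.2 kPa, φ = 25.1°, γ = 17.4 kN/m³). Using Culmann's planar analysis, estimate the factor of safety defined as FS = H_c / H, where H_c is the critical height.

FS = 1.94

H_c = (4c/γ) · sinβ cosφ / [1 − cos(β − φ)]
    = (4·25.2/17.4) · sin77.3°·cos25.1° / [1 − cos52.2°]
    = 5.793 · 0.8834 / 0.3871 = 13.22 m
FS = H_c / H = 13.22 / 6.8 = 1.944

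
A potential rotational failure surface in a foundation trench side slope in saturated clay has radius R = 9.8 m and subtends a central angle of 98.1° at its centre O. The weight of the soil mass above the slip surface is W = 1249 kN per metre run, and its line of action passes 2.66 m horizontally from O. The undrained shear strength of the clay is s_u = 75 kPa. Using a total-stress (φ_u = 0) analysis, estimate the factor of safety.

FS = 3.71

Taking moments about the centre O, the resisting moment is provided by the undrained shear strength acting along the arc:
Arc length L_a = R·θ = 9.8·(98.1°·π/180) = 9.8·1.7122 = 16.78 m
M_R = s_u·L_a·R = 75·16.78·9.8 = 12332.7 kN·m/m
M_D = W·d = 1249·2.66 = 3322.3 kN·m/m
FS = M_R / M_D = 12332.7 / 3322.3 = 3.712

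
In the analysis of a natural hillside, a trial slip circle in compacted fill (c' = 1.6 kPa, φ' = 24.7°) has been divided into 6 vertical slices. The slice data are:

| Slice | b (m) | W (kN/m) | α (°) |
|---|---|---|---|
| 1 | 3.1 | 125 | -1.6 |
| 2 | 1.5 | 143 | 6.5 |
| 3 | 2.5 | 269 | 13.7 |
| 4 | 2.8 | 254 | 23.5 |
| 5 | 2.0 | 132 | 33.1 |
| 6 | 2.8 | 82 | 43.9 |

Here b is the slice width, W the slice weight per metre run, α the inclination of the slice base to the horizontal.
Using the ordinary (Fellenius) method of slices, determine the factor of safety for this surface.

Ordinary method of slices: FS = Σ[c'·Δl_i + (W_i cosα_i)·tanφ'] / Σ W_i sinα_i, with Δl_i = b_i / cosα_i.
Slice 1: Δl = 3.1/cos(-1.6°) = 3.101 m; N'_1 = 125·cos(-1.6°) = 125.0; c'Δl = 4.96; W sinα = -3.5
Slice 2: Δl = 1.5/cos6.5° = 1.510 m; N'_2 = 143·cos6.5° = 142.1; c'Δl = 2.42; W sinα = 16.2
Slice 3: Δl = 2.5/cos13.7° = 2.573 m; N'_3 = 269·cos13.7° = 261.3; c'Δl = 4.12; W sinα = 63.7
Slice 4: Δl = 2.8/cos23.5° = 3.053 m; N'_4 = 254·cos23.5° = 232.9; c'Δl = 4.89; W sinα = 101.3
Slice 5: Δl = 2.0/cos33.1° = 2.387 m; N'_5 = 132·cos33.1° = 110.6; c'Δl = 3.82; W sinα = 72.1
Slice 6: Δl = 2.8/cos43.9° = 3.886 m; N'_6 = 82·cos43.9° = 59.1; c'Δl = 6.22; W sinα = 56.9
Σc'Δl = 26.4 kN/m; ΣN' = 931.0 kN/m; ΣW sinα = 306.6 kN/m
Resisting = 26.4 + 931.0·tan24.7° = 26.4 + 428.2 = 454.6 kN/m
FS = 454.6 / 306.6 = 1.483

FS = 1.48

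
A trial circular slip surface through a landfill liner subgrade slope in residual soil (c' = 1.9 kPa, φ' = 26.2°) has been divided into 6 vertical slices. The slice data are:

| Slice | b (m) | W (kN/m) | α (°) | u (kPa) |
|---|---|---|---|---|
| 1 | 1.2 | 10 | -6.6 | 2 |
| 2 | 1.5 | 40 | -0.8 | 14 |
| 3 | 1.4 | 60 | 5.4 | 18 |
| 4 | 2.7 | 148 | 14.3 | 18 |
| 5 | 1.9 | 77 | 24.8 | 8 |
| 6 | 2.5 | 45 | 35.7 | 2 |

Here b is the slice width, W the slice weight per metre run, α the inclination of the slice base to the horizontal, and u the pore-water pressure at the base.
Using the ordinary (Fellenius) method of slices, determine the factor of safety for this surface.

Ordinary method of slices: FS = Σ[c'·Δl_i + (W_i cosα_i − u_i·Δl_i)·tanφ'] / Σ W_i sinα_i, with Δl_i = b_i / cosα_i.
Slice 1: Δl = 1.2/cos(-6.6°) = 1.208 m; N'_1 = 10·cos(-6.6°) − 2·1.208 = 7.5; c'Δl = 2.30; W sinα = -1.1
Slice 2: Δl = 1.5/cos(-0.8°) = 1.500 m; N'_2 = 40·cos(-0.8°) − 14·1.500 = 19.0; c'Δl = 2.85; W sinα = -0.6
Slice 3: Δl = 1.4/cos5.4° = 1.406 m; N'_3 = 60·cos5.4° − 18·1.406 = 34.4; c'Δl = 2.67; W sinα = 5.6
Slice 4: Δl = 2.7/cos14.3° = 2.786 m; N'_4 = 148·cos14.3° − 18·2.786 = 93.3; c'Δl = 5.29; W sinα = 36.6
Slice 5: Δl = 1.9/cos24.8° = 2.093 m; N'_5 = 77·cos24.8° − 8·2.093 = 53.2; c'Δl = 3.98; W sinα = 32.3
Slice 6: Δl = 2.5/cos35.7° = 3.079 m; N'_6 = 45·cos35.7° − 2·3.079 = 30.4; c'Δl = 5.85; W sinα = 26.3
Σc'Δl = 22.9 kN/m; ΣN' = 237.7 kN/m; ΣW sinα = 99.1 kN/m
Resisting = 22.9 + 237.7·tan26.2° = 22.9 + 117.0 = 139.9 kN/m
FS = 139.9 / 99.1 = 1.413

FS = 1.41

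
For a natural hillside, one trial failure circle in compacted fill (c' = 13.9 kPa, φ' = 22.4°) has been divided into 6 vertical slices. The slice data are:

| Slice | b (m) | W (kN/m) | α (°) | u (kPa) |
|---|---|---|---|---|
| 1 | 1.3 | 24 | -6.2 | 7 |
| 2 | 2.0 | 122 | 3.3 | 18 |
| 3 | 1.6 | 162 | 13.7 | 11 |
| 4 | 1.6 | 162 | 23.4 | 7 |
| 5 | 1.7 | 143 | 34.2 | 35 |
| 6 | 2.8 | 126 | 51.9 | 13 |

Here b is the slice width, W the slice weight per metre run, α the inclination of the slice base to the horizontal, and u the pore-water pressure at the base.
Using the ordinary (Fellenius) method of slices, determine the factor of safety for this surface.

Ordinary method of slices: FS = Σ[c'·Δl_i + (W_i cosα_i − u_i·Δl_i)·tanφ'] / Σ W_i sinα_i, with Δl_i = b_i / cosα_i.
Slice 1: Δl = 1.3/cos(-6.2°) = 1.308 m; N'_1 = 24·cos(-6.2°) − 7·1.308 = 14.7; c'Δl = 18.18; W sinα = -2.6
Slice 2: Δl = 2.0/cos3.3° = 2.003 m; N'_2 = 122·cos3.3° − 18·2.003 = 85.7; c'Δl = 27.85; W sinα = 7.0
Slice 3: Δl = 1.6/cos13.7° = 1.647 m; N'_3 = 162·cos13.7° − 11·1.647 = 139.3; c'Δl = 22.89; W sinα = 38.4
Slice 4: Δl = 1.6/cos23.4° = 1.743 m; N'_4 = 162·cos23.4° − 7·1.743 = 136.5; c'Δl = 24.23; W sinα = 64.3
Slice 5: Δl = 1.7/cos34.2° = 2.055 m; N'_5 = 143·cos34.2° − 35·2.055 = 46.3; c'Δl = 28.57; W sinα = 80.4
Slice 6: Δl = 2.8/cos51.9° = 4.538 m; N'_6 = 126·cos51.9° − 13·4.538 = 18.8; c'Δl = 63.08; W sinα = 99.2
Σc'Δl = 184.8 kN/m; ΣN' = 441.3 kN/m; ΣW sinα = 286.7 kN/m
Resisting = 184.8 + 441.3·tan22.4° = 184.8 + 181.9 = 366.7 kN/m
FS = 366.7 / 286.7 = 1.279

FS = 1.28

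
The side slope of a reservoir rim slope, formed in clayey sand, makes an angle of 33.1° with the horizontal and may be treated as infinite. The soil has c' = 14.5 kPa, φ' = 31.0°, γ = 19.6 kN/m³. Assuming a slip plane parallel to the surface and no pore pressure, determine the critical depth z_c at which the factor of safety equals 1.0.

z_c = 20.66 m

Setting FS = 1.00 in FS = [c' + γz cos²β tanφ'] / [γz sinβ cosβ] and solving for z:
z = c' / [γ cosβ (FS·sinβ − cosβ·tanφ')]
  = 14.5 / [19.6·cos33.1°·(1.00·sin33.1° − cos33.1°·tan31.0°)]
  = 14.5 / [19.6·0.8377·(1.00·0.5461 − 0.8377·0.6009)]
  = 14.5 / 0.7019 = 20.658 m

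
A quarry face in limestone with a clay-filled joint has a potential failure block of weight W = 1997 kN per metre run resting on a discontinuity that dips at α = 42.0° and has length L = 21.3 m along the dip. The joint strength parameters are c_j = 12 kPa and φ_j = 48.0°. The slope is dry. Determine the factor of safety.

Resolving the block weight along and normal to the plane and applying the Mohr–Coulomb strength on the joint:
N' = W cosα = 1997·cos42.0° = 1484.1 kN/m
Driving force T = W sinα = 1997·sin42.0° = 1336.3 kN/m
Resisting force R = c_j·L + N'·tanφ_j = 12·21.3 + 1484.1·tan48.0° = 255.6 + 1648.2 = 1903.8 kN/m
FS = R / T = 1903.8 / 1336.3 = 1.425

FS = 1.42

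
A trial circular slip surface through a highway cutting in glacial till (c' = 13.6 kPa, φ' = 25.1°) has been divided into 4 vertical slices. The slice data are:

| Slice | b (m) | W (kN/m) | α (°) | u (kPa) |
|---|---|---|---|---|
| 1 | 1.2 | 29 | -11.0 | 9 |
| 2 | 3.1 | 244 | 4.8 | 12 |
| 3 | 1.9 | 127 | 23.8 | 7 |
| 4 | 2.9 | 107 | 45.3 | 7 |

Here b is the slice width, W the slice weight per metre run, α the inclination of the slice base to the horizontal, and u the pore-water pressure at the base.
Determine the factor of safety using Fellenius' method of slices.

FS = 2.23

Ordinary method of slices: FS = Σ[c'·Δl_i + (W_i cosα_i − u_i·Δl_i)·tanφ'] / Σ W_i sinα_i, with Δl_i = b_i / cosα_i.
Slice 1: Δl = 1.2/cos(-11.0°) = 1.222 m; N'_1 = 29·cos(-11.0°) − 9·1.222 = 17.5; c'Δl = 16.63; W sinα = -5.5
Slice 2: Δl = 3.1/cos4.8° = 3.111 m; N'_2 = 244·cos4.8° − 12·3.111 = 205.8; c'Δl = 42.31; W sinα = 20.4
Slice 3: Δl = 1.9/cos23.8° = 2.077 m; N'_3 = 127·cos23.8° − 7·2.077 = 101.7; c'Δl = 28.24; W sinα = 51.3
Slice 4: Δl = 2.9/cos45.3° = 4.123 m; N'_4 = 107·cos45.3° − 7·4.123 = 46.4; c'Δl = 56.07; W sinα = 76.1
Σc'Δl = 143.2 kN/m; ΣN' = 371.3 kN/m; ΣW sinα = 142.2 kN/m
Resisting = 143.2 + 371.3·tan25.1° = 143.2 + 174.0 = 317.2 kN/m
FS = 317.2 / 142.2 = 2.231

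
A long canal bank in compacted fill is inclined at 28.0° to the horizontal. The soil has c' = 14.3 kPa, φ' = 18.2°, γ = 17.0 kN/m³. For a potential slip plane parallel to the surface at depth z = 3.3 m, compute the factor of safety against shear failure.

FS = 1.23

For an infinite slope with a slip plane parallel to the surface (no pore pressure): FS = [c' + γz cos²β tanφ'] / [γz sinβ cosβ].
γz = 17.0·3.3 = 56.10 kN/m²
Numerator = 14.3 + 56.10·cos²28.0°·tan18.2° = 14.3 + 56.10·0.7796·0.3288 = 28.679 kPa
Denominator = 56.10·sin28.0°·cos28.0° = 56.10·0.4695·0.8829 = 23.255 kPa
FS = 28.679 / 23.255 = 1.233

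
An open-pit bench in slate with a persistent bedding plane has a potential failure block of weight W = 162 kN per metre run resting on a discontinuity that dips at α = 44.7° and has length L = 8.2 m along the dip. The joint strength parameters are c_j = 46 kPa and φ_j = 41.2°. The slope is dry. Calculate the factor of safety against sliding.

Resolving the block weight along and normal to the plane and applying the Mohr–Coulomb strength on the joint:
N' = W cosα = 162·cos44.7° = 115.1 kN/m
Driving force T = W sinα = 162·sin44.7° = 113.9 kN/m
Resisting force R = c_j·L + N'·tanφ_j = 46·8.2 + 115.1·tan41.2° = 377.2 + 100.8 = 478.0 kN/m
FS = R / T = 478.0 / 113.9 = 4.195

FS = 4.19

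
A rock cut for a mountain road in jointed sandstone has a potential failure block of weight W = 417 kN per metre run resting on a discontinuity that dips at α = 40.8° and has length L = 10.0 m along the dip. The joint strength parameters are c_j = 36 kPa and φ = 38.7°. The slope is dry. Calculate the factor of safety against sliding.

Resolving the block weight along and normal to the plane and applying the Mohr–Coulomb strength on the joint:
N' = W cosα = 417·cos40.8° = 315.7 kN/m
Driving force T = W sinα = 417·sin40.8° = 272.5 kN/m
Resisting force R = c_j·L + N'·tanφ = 36·10.0 + 315.7·tan38.7° = 360.0 + 252.9 = 612.9 kN/m
FS = R / T = 612.9 / 272.5 = 2.249

FS = 2.25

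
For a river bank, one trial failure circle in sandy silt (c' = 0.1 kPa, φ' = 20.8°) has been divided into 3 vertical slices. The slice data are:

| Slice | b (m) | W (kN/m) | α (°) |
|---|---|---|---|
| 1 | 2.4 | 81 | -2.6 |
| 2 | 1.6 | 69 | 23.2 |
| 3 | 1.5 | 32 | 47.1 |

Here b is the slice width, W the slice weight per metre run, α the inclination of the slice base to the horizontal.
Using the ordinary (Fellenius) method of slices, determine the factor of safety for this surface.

FS = 1.36

Ordinary method of slices: FS = Σ[c'·Δl_i + (W_i cosα_i)·tanφ'] / Σ W_i sinα_i, with Δl_i = b_i / cosα_i.
Slice 1: Δl = 2.4/cos(-2.6°) = 2.402 m; N'_1 = 81·cos(-2.6°) = 80.9; c'Δl = 0.24; W sinα = -3.7
Slice 2: Δl = 1.6/cos23.2° = 1.741 m; N'_2 = 69·cos23.2° = 63.4; c'Δl = 0.17; W sinα = 27.2
Slice 3: Δl = 1.5/cos47.1° = 2.204 m; N'_3 = 32·cos47.1° = 21.8; c'Δl = 0.22; W sinα = 23.4
Σc'Δl = 0.6 kN/m; ΣN' = 166.1 kN/m; ΣW sinα = 46.9 kN/m
Resisting = 0.6 + 166.1·tan20.8° = 0.6 + 63.1 = 63.7 kN/m
FS = 63.7 / 46.9 = 1.358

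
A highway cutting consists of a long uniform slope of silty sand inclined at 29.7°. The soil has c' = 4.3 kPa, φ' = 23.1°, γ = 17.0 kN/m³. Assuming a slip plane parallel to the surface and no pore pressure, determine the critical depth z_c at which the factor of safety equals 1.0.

Setting FS = 1.00 in FS = [c' + γz cos²β tanφ'] / [γz sinβ cosβ] and solving for z:
z = c' / [γ cosβ (FS·sinβ − cosβ·tanφ')]
  = 4.3 / [17.0·cos29.7°·(1.00·sin29.7° − cos29.7°·tan23.1°)]
  = 4.3 / [17.0·0.8686·(1.00·0.4955 − 0.8686·0.4265)]
  = 4.3 / 1.8452 = 2.330 m

z_c = 2.33 m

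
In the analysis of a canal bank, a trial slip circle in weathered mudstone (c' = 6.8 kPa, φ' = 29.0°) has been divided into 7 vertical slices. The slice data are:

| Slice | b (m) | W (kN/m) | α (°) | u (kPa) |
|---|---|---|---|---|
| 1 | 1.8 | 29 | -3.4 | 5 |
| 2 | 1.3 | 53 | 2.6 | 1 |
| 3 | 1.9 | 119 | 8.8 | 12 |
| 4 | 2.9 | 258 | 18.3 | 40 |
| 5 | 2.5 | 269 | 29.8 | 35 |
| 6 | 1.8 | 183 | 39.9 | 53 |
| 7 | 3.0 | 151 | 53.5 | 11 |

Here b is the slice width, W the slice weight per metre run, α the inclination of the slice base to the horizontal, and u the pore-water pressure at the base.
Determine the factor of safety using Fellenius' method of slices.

FS = 0.82

Ordinary method of slices: FS = Σ[c'·Δl_i + (W_i cosα_i − u_i·Δl_i)·tanφ'] / Σ W_i sinα_i, with Δl_i = b_i / cosα_i.
Slice 1: Δl = 1.8/cos(-3.4°) = 1.803 m; N'_1 = 29·cos(-3.4°) − 5·1.803 = 19.9; c'Δl = 12.26; W sinα = -1.7
Slice 2: Δl = 1.3/cos2.6° = 1.301 m; N'_2 = 53·cos2.6° − 1·1.301 = 51.6; c'Δl = 8.85; W sinα = 2.4
Slice 3: Δl = 1.9/cos8.8° = 1.923 m; N'_3 = 119·cos8.8° − 12·1.923 = 94.5; c'Δl = 13.07; W sinα = 18.2
Slice 4: Δl = 2.9/cos18.3° = 3.054 m; N'_4 = 258·cos18.3° − 40·3.054 = 122.8; c'Δl = 20.77; W sinα = 81.0
Slice 5: Δl = 2.5/cos29.8° = 2.881 m; N'_5 = 269·cos29.8° − 35·2.881 = 132.6; c'Δl = 19.59; W sinα = 133.7
Slice 6: Δl = 1.8/cos39.9° = 2.346 m; N'_6 = 183·cos39.9° − 53·2.346 = 16.0; c'Δl = 15.95; W sinα = 117.4
Slice 7: Δl = 3.0/cos53.5° = 5.044 m; N'_7 = 151·cos53.5° − 11·5.044 = 34.3; c'Δl = 34.30; W sinα = 121.4
Σc'Δl = 124.8 kN/m; ΣN' = 471.8 kN/m; ΣW sinα = 472.4 kN/m
Resisting = 124.8 + 471.8·tan29.0° = 124.8 + 261.6 = 386.3 kN/m
FS = 386.3 / 472.4 = 0.818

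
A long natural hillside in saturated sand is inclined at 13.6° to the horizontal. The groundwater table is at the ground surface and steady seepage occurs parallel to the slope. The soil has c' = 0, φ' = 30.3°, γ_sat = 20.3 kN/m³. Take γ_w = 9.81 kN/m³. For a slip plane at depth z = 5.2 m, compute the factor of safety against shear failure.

With seepage parallel to the slope and the water table at the surface, the effective normal stress on the slip plane uses the buoyant unit weight γ' = γ_sat − γ_w while the driving shear stress uses γ_sat:
FS = [c' + γ' z cos²β tanφ'] / [γ_sat z sinβ cosβ]
(For c' = 0 this reduces to FS = (γ'/γ_sat)·tanφ'/tanβ.)
γ' = 20.3 − 9.81 = 10.49 kN/m³
Numerator = 0.0 + 10.49·5.2·cos²13.6°·tan30.3° = 0.0 + 10.49·5.2·0.9447·0.5844 = 30.113 kPa
Denominator = 20.3·5.2·sin13.6°·cos13.6° = 20.3·5.2·0.2351·0.9720 = 24.126 kPa
FS = 30.113 / 24.126 = 1.248

FS = 1.25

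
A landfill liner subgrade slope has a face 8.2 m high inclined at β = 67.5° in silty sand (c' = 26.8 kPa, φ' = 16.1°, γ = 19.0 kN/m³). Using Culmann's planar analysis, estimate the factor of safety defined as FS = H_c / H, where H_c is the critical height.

H_c = (4c'/γ) · sinβ cosφ' / [1 − cos(β − φ')]
    = (4·26.8/19.0) · sin67.5°·cos16.1° / [1 − cos51.4°]
    = 5.642 · 0.8876 / 0.3761 = 13.32 m
FS = H_c / H = 13.32 / 8.2 = 1.624

FS = 1.62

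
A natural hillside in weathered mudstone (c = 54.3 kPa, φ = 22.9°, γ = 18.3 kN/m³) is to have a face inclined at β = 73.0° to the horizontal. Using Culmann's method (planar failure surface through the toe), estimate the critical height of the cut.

Culmann's analysis gives the critical failure plane at α_cr = (β + φ)/2 = (73.0 + 22.9)/2 = 48.0°, and the critical height
H_c = (4c/γ) · sinβ cosφ / [1 − cos(β − φ)]
    = (4·54.3/18.3) · sin73.0°·cos22.9° / [1 − cos(50.1°)]
    = 11.869 · 0.9563·0.9212 / [1 − 0.6414]
    = 11.869 · 0.8809 / 0.3586
    = 29.16 m

H_c = 29.16 m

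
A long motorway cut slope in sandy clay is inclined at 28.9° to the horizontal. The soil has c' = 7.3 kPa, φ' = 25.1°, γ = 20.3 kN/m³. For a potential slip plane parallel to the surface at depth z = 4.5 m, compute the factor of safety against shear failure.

For an infinite slope with a slip plane parallel to the surface (no pore pressure): FS = [c' + γz cos²β tanφ'] / [γz sinβ cosβ].
γz = 20.3·4.5 = 91.35 kN/m²
Numerator = 7.3 + 91.35·cos²28.9°·tan25.1° = 7.3 + 91.35·0.7664·0.4684 = 40.097 kPa
Denominator = 91.35·sin28.9°·cos28.9° = 91.35·0.4833·0.8755 = 38.650 kPa
FS = 40.097 / 38.650 = 1.037

FS = 1.04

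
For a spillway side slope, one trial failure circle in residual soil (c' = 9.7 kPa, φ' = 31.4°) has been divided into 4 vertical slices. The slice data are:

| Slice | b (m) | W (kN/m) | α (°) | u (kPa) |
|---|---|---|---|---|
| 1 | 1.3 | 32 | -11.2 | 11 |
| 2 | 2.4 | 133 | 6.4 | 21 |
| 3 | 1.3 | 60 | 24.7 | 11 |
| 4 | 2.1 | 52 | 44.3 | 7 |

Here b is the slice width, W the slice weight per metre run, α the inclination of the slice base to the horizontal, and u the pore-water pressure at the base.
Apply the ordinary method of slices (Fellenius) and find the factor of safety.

Ordinary method of slices: FS = Σ[c'·Δl_i + (W_i cosα_i − u_i·Δl_i)·tanφ'] / Σ W_i sinα_i, with Δl_i = b_i / cosα_i.
Slice 1: Δl = 1.3/cos(-11.2°) = 1.325 m; N'_1 = 32·cos(-11.2°) − 11·1.325 = 16.8; c'Δl = 12.85; W sinα = -6.2
Slice 2: Δl = 2.4/cos6.4° = 2.415 m; N'_2 = 133·cos6.4° − 21·2.415 = 81.5; c'Δl = 23.43; W sinα = 14.8
Slice 3: Δl = 1.3/cos24.7° = 1.431 m; N'_3 = 60·cos24.7° − 11·1.431 = 38.8; c'Δl = 13.88; W sinα = 25.1
Slice 4: Δl = 2.1/cos44.3° = 2.934 m; N'_4 = 52·cos44.3° − 7·2.934 = 16.7; c'Δl = 28.46; W sinα = 36.3
Σc'Δl = 78.6 kN/m; ΣN' = 153.7 kN/m; ΣW sinα = 70.0 kN/m
Resisting = 78.6 + 153.7·tan31.4° = 78.6 + 93.8 = 172.5 kN/m
FS = 172.5 / 70.0 = 2.464

FS = 2.46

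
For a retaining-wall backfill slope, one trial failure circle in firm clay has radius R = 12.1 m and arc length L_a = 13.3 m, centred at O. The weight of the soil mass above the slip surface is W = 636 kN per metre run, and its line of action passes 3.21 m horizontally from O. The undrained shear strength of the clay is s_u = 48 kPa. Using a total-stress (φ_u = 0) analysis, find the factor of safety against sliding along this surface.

FS = 3.78

Taking moments about the centre O, the resisting moment is provided by the undrained shear strength acting along the arc:
M_R = s_u·L_a·R = 48·13.30·12.1 = 7724.6 kN·m/m
M_D = W·d = 636·3.21 = 2041.6 kN·m/m
FS = M_R / M_D = 7724.6 / 2041.6 = 3.784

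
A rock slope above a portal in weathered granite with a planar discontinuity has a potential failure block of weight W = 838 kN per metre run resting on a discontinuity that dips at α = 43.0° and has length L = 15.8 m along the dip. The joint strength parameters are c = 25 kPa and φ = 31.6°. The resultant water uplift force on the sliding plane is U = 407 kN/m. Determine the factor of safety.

FS = 0.91

Resolving the block weight along and normal to the plane and applying the Mohr–Coulomb strength on the joint:
N' = W cosα − U = 838·cos43.0° − 407 = 205.9 kN/m
Driving force T = W sinα = 838·sin43.0° = 571.5 kN/m
Resisting force R = c·L + N'·tanφ = 25·15.8 + 205.9·tan31.6° = 395.0 + 126.7 = 521.7 kN/m
FS = R / T = 521.7 / 571.5 = 0.913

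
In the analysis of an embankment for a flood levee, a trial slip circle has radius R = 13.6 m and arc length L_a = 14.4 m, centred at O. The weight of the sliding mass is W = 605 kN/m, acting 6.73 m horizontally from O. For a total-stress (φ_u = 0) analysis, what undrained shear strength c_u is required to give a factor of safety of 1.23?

FS = c_u·L_a·R / (W·d), so c_u = FS·W·d / (L_a·R).
c_u = 1.23·605·6.73 / (14.40·13.6) = 5008.1 / 195.84 = 25.57 kPa

c_u = 25.6 kPa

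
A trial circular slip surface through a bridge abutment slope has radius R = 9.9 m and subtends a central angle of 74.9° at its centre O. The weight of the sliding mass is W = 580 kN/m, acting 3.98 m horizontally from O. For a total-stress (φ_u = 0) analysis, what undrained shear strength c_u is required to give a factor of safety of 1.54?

FS = c_u·L_a·R / (W·d), so c_u = FS·W·d / (L_a·R).
Arc length L_a = R·θ = 9.9·(74.9°·π/180) = 9.9·1.3073 = 12.94 m
c_u = 1.54·580·3.98 / (12.94·9.9) = 3554.9 / 128.12 = 27.75 kPa

c_u = 27.7 kPa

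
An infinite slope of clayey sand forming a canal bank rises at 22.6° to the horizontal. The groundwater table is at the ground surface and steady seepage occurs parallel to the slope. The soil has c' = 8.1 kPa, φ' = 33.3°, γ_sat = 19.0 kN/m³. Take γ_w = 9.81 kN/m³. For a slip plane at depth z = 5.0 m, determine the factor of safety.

FS = 1.00

With seepage parallel to the slope and the water table at the surface, the effective normal stress on the slip plane uses the buoyant unit weight γ' = γ_sat − γ_w while the driving shear stress uses γ_sat:
FS = [c' + γ' z cos²β tanφ'] / [γ_sat z sinβ cosβ]
γ' = 19.0 − 9.81 = 9.19 kN/m³
Numerator = 8.1 + 9.19·5.0·cos²22.6°·tan33.3° = 8.1 + 9.19·5.0·0.8523·0.6569 = 33.826 kPa
Denominator = 19.0·5.0·sin22.6°·cos22.6° = 19.0·5.0·0.3843·0.9232 = 33.705 kPa
FS = 33.826 / 33.705 = 1.004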